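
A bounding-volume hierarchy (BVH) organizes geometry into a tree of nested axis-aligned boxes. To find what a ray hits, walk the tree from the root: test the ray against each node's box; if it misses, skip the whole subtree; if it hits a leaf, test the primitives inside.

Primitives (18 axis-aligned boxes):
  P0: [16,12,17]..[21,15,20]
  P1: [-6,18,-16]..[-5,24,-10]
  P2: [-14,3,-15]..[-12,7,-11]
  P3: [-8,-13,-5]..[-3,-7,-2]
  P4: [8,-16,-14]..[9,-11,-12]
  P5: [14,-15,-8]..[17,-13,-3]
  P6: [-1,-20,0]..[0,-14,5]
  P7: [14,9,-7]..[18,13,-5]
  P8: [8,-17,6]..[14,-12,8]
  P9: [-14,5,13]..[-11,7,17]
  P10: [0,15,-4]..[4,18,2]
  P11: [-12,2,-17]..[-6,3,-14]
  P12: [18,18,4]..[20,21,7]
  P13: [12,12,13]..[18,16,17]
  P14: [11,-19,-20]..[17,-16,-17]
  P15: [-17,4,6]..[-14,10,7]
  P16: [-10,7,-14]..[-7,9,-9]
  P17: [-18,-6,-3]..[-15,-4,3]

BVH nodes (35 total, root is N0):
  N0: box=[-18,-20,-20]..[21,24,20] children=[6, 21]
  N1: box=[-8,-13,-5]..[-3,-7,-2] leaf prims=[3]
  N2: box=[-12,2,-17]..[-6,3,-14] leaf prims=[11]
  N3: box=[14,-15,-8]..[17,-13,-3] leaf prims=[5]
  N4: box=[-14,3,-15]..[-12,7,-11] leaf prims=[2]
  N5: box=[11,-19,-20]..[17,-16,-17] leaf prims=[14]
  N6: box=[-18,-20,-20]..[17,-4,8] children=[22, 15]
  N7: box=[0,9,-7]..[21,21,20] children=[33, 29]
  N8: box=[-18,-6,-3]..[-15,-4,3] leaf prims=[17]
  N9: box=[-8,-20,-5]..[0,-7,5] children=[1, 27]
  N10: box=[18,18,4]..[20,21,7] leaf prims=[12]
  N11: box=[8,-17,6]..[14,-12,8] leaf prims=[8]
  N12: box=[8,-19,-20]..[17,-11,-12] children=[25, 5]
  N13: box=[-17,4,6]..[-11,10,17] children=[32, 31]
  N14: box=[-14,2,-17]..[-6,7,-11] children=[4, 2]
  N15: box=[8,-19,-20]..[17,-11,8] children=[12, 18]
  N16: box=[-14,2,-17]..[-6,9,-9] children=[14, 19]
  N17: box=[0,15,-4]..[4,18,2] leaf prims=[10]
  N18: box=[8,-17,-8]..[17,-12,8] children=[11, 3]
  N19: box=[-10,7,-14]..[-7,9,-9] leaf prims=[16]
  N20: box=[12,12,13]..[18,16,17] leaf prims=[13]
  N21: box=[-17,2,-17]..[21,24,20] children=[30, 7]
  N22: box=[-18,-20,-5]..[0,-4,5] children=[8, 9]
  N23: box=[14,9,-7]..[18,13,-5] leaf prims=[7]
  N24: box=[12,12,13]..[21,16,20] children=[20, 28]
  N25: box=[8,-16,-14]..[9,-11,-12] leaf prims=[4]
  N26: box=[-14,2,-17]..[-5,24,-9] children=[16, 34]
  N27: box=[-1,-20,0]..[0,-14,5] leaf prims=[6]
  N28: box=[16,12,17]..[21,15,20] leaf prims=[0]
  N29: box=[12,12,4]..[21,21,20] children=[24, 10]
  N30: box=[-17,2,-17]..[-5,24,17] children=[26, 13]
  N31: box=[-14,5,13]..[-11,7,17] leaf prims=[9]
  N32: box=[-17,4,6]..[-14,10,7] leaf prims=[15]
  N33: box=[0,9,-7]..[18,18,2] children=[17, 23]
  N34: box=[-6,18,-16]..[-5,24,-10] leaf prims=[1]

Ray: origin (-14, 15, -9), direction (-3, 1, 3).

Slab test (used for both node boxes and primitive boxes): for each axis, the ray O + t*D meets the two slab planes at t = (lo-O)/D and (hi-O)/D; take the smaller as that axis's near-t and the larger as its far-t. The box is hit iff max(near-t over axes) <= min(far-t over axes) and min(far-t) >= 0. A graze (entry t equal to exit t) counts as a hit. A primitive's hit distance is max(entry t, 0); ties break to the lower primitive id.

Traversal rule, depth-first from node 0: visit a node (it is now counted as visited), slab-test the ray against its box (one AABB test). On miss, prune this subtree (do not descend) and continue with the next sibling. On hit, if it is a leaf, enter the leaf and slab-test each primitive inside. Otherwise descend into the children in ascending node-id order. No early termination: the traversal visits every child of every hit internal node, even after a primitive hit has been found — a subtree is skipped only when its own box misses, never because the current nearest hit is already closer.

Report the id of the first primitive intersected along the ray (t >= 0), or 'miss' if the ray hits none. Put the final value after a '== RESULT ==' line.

Traverse from the root:
N0 x:[-35/3,4/3] y:[-35,9] z:[-11/3,29/3] -> hit [-11/3,4/3], descend [6, 21]
  N6 x:[-31/3,4/3] y:[-35,-19] z:[-11/3,17/3] -> miss, prune
  N21 x:[-35/3,1] y:[-13,9] z:[-8/3,29/3] -> hit [-8/3,1], descend [7, 30]
    N7 x:[-35/3,-14/3] y:[-6,6] z:[2/3,29/3] -> miss, prune
    N30 x:[-3,1] y:[-13,9] z:[-8/3,26/3] -> hit [-8/3,1], descend [13, 26]
      N13 x:[-1,1] y:[-11,-5] z:[5,26/3] -> miss, prune
      N26 x:[-3,0] y:[-13,9] z:[-8/3,0] -> hit [-8/3,0], descend [16, 34]
        N16 x:[-8/3,0] y:[-13,-6] z:[-8/3,0] -> miss, prune
        N34 x:[-3,-8/3] y:[3,9] z:[-7/3,-1/3] -> miss, prune

Visited [0, 6, 21, 7, 30, 13, 26, 16, 34]. Tests: 9 box, 0 leaf. Nearest: miss.

== RESULT ==
miss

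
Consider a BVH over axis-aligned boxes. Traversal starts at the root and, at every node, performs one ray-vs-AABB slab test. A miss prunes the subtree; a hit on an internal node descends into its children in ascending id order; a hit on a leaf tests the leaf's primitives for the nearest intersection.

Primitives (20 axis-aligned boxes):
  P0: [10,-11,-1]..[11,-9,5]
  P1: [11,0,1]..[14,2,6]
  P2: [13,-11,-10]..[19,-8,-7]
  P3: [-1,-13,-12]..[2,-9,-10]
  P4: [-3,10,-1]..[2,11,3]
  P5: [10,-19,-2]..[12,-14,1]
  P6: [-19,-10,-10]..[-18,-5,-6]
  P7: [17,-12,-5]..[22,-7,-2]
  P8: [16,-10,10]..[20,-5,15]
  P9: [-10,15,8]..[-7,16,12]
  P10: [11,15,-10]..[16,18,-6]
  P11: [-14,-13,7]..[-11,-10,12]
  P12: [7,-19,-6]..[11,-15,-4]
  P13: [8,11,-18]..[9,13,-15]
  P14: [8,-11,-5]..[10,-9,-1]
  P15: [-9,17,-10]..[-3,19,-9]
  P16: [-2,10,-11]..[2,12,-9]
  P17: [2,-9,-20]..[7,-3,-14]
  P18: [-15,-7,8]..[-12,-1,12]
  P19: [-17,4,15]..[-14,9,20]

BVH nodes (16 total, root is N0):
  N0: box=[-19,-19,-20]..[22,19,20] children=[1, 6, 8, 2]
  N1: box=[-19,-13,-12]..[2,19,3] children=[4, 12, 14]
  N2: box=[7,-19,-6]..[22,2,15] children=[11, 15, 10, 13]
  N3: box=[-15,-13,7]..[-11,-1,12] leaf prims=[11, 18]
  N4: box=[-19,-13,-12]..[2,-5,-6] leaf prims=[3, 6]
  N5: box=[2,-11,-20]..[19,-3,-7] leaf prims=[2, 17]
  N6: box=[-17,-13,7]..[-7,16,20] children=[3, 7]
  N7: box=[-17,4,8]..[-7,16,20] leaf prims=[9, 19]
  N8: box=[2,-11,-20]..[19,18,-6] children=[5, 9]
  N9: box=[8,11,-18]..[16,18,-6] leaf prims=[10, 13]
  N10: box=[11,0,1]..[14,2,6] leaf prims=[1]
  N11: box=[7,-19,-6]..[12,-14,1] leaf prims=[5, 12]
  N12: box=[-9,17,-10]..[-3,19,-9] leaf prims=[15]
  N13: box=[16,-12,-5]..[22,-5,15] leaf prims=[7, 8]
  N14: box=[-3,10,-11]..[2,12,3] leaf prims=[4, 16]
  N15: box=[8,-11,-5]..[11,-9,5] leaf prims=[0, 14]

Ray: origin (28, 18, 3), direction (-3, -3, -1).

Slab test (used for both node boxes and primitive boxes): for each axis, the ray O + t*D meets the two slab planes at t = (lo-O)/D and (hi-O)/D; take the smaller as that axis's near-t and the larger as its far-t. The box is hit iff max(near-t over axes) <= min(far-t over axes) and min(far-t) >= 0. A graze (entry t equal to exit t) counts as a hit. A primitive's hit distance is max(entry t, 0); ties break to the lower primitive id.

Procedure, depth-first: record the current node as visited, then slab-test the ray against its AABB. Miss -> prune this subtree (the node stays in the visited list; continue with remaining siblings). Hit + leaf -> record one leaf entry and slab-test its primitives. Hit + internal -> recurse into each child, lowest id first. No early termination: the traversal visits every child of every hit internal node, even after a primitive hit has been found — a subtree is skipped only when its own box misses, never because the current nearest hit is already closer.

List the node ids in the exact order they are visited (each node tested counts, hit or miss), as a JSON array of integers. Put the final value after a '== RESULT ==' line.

Walk:
N0 x:[2,47/3] y:[-1/3,37/3] z:[-17,23] -> hit [2,37/3], descend [1, 2, 6, 8]
  N1 x:[26/3,47/3] y:[-1/3,31/3] z:[0,15] -> hit [26/3,31/3], descend [4, 12, 14]
    N4 x:[26/3,47/3] y:[23/3,31/3] z:[9,15] -> hit [9,31/3] leaf, test {P3(miss), P6(miss)}
    N12 x:[31/3,37/3] y:[-1/3,1/3] z:[12,13] -> miss, prune
    N14 x:[26/3,31/3] y:[2,8/3] z:[0,14] -> miss, prune
  N2 x:[2,7] y:[16/3,37/3] z:[-12,9] -> hit [16/3,7], descend [10, 11, 13, 15]
    N10 x:[14/3,17/3] y:[16/3,6] z:[-3,2] -> miss, prune
    N11 x:[16/3,7] y:[32/3,37/3] z:[2,9] -> miss, prune
    N13 x:[2,4] y:[23/3,10] z:[-12,8] -> miss, prune
    N15 x:[17/3,20/3] y:[9,29/3] z:[-2,8] -> miss, prune
  N6 x:[35/3,15] y:[2/3,31/3] z:[-17,-4] -> miss, prune
  N8 x:[3,26/3] y:[0,29/3] z:[9,23] -> miss, prune

order=[0, 1, 4, 12, 14, 2, 10, 11, 13, 15, 6, 8]  |boxes|=12  |leaves|=1  hit=miss

== RESULT ==
[0, 1, 4, 12, 14, 2, 10, 11, 13, 15, 6, 8]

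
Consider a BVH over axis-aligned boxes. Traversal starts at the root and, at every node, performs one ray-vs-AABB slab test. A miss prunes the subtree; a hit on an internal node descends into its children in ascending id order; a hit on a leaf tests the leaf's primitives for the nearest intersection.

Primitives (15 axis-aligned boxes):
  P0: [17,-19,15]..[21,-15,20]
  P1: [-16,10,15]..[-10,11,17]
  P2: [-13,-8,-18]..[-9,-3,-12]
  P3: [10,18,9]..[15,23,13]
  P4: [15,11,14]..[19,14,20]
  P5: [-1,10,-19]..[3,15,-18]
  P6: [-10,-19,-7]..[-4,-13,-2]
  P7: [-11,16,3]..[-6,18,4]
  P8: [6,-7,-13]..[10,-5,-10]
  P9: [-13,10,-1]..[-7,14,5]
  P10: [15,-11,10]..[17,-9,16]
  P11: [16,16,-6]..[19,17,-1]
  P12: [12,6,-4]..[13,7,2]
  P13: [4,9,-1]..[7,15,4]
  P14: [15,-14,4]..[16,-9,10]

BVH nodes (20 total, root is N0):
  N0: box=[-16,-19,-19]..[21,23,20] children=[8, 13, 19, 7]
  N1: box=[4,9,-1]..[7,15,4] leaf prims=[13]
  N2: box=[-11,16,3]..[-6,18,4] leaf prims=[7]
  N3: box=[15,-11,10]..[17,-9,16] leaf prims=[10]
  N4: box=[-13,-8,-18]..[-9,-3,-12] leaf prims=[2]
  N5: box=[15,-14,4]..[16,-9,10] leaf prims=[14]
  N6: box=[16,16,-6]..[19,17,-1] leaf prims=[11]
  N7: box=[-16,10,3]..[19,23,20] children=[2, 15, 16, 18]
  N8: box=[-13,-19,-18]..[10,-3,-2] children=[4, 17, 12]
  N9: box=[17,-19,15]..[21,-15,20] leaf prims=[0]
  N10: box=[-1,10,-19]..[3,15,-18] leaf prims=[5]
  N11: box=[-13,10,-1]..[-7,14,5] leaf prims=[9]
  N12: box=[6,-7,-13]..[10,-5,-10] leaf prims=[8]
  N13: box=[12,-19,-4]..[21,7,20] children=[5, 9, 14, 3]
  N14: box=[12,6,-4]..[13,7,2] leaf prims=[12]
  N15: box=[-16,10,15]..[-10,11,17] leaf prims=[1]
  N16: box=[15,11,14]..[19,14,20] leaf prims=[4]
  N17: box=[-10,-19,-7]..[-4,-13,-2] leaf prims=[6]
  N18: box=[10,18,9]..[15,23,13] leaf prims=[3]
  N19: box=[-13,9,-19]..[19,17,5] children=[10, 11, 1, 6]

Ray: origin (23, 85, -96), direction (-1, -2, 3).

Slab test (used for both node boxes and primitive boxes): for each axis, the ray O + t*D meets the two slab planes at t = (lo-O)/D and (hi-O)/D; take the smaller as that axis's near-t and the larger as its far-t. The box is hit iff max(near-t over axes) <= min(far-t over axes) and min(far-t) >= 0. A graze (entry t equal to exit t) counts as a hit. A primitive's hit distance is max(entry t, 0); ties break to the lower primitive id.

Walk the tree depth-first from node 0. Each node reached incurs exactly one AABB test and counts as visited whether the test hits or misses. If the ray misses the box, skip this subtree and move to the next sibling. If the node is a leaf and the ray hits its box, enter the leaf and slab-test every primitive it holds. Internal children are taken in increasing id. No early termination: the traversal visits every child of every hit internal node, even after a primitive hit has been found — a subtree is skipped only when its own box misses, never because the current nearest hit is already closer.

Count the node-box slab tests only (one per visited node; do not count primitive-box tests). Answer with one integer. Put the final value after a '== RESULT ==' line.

Trace the traversal:
N0 x:[2,39] y:[31,52] z:[77/3,116/3] -> hit [31,116/3], descend [7, 8, 13, 19]
  N7 x:[4,39] y:[31,75/2] z:[33,116/3] -> hit [33,75/2], descend [2, 15, 16, 18]
    N2 x:[29,34] y:[67/2,69/2] z:[33,100/3] -> miss, prune
    N15 x:[33,39] y:[37,75/2] z:[37,113/3] -> hit [37,75/2] leaf, test {P1@t=37}
    N16 x:[4,8] y:[71/2,37] z:[110/3,116/3] -> miss, prune
    N18 x:[8,13] y:[31,67/2] z:[35,109/3] -> miss, prune
  N8 x:[13,36] y:[44,52] z:[26,94/3] -> miss, prune
  N13 x:[2,11] y:[39,52] z:[92/3,116/3] -> miss, prune
  N19 x:[4,36] y:[34,38] z:[77/3,101/3] -> miss, prune

9 AABB tests over nodes [0, 7, 2, 15, 16, 18, 8, 13, 19]; 1 leaf entered; closest P1.

== RESULT ==
9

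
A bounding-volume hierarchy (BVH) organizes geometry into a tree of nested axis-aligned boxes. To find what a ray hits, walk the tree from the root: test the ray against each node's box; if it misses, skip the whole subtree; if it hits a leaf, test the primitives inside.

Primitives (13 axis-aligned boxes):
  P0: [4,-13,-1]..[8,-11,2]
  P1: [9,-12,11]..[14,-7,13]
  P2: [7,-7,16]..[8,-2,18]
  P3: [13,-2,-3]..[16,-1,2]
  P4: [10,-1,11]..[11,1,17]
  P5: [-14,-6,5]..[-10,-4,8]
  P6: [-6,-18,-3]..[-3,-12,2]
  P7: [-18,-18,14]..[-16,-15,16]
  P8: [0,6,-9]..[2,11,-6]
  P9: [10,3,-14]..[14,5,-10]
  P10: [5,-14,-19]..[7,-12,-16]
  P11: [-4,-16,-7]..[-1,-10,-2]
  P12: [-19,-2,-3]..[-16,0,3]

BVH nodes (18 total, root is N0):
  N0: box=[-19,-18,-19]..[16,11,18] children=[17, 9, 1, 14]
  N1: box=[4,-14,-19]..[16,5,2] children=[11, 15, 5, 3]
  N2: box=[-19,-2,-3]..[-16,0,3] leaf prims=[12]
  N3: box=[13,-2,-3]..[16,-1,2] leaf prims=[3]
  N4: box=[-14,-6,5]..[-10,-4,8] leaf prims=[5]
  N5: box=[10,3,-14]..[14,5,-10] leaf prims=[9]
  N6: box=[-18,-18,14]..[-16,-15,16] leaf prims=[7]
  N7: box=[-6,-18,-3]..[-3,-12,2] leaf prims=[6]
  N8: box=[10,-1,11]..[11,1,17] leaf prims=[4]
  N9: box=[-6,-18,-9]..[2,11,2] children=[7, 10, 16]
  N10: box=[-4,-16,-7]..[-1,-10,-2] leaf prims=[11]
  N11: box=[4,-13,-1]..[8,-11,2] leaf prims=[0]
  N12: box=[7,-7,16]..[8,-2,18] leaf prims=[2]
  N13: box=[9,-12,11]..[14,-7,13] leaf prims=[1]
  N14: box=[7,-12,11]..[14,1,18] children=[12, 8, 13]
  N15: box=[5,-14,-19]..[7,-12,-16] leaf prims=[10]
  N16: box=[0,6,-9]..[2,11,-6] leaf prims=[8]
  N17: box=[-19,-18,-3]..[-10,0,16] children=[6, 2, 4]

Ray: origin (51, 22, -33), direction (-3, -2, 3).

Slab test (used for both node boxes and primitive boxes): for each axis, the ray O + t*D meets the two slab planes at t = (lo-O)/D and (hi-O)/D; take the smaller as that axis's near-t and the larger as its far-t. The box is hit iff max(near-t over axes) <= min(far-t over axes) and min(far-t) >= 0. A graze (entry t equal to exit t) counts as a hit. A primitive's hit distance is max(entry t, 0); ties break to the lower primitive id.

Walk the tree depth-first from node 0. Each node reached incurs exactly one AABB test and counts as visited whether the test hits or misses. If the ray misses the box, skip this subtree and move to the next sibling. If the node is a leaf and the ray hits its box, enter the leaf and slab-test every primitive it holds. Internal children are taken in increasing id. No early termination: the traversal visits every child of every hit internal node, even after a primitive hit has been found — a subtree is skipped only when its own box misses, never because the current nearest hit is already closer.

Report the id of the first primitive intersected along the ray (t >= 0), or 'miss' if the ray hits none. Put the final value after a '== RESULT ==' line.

Walk:
N0 x:[35/3,70/3] y:[11/2,20] z:[14/3,17] -> hit [35/3,17], descend [1, 9, 14, 17]
  N1 x:[35/3,47/3] y:[17/2,18] z:[14/3,35/3] -> hit [35/3,35/3], descend [3, 5, 11, 15]
    N3 x:[35/3,38/3] y:[23/2,12] z:[10,35/3] -> hit [35/3,35/3] leaf, test {P3@t=35/3}
    N5 x:[37/3,41/3] y:[17/2,19/2] z:[19/3,23/3] -> miss, prune
    N11 x:[43/3,47/3] y:[33/2,35/2] z:[32/3,35/3] -> miss, prune
    N15 x:[44/3,46/3] y:[17,18] z:[14/3,17/3] -> miss, prune
  N9 x:[49/3,19] y:[11/2,20] z:[8,35/3] -> miss, prune
  N14 x:[37/3,44/3] y:[21/2,17] z:[44/3,17] -> hit [44/3,44/3], descend [8, 12, 13]
    N8 x:[40/3,41/3] y:[21/2,23/2] z:[44/3,50/3] -> miss, prune
    N12 x:[43/3,44/3] y:[12,29/2] z:[49/3,17] -> miss, prune
    N13 x:[37/3,14] y:[29/2,17] z:[44/3,46/3] -> miss, prune
  N17 x:[61/3,70/3] y:[11,20] z:[10,49/3] -> miss, prune

order=[0, 1, 3, 5, 11, 15, 9, 14, 8, 12, 13, 17]  |boxes|=12  |leaves|=1  hit=P3

== RESULT ==
3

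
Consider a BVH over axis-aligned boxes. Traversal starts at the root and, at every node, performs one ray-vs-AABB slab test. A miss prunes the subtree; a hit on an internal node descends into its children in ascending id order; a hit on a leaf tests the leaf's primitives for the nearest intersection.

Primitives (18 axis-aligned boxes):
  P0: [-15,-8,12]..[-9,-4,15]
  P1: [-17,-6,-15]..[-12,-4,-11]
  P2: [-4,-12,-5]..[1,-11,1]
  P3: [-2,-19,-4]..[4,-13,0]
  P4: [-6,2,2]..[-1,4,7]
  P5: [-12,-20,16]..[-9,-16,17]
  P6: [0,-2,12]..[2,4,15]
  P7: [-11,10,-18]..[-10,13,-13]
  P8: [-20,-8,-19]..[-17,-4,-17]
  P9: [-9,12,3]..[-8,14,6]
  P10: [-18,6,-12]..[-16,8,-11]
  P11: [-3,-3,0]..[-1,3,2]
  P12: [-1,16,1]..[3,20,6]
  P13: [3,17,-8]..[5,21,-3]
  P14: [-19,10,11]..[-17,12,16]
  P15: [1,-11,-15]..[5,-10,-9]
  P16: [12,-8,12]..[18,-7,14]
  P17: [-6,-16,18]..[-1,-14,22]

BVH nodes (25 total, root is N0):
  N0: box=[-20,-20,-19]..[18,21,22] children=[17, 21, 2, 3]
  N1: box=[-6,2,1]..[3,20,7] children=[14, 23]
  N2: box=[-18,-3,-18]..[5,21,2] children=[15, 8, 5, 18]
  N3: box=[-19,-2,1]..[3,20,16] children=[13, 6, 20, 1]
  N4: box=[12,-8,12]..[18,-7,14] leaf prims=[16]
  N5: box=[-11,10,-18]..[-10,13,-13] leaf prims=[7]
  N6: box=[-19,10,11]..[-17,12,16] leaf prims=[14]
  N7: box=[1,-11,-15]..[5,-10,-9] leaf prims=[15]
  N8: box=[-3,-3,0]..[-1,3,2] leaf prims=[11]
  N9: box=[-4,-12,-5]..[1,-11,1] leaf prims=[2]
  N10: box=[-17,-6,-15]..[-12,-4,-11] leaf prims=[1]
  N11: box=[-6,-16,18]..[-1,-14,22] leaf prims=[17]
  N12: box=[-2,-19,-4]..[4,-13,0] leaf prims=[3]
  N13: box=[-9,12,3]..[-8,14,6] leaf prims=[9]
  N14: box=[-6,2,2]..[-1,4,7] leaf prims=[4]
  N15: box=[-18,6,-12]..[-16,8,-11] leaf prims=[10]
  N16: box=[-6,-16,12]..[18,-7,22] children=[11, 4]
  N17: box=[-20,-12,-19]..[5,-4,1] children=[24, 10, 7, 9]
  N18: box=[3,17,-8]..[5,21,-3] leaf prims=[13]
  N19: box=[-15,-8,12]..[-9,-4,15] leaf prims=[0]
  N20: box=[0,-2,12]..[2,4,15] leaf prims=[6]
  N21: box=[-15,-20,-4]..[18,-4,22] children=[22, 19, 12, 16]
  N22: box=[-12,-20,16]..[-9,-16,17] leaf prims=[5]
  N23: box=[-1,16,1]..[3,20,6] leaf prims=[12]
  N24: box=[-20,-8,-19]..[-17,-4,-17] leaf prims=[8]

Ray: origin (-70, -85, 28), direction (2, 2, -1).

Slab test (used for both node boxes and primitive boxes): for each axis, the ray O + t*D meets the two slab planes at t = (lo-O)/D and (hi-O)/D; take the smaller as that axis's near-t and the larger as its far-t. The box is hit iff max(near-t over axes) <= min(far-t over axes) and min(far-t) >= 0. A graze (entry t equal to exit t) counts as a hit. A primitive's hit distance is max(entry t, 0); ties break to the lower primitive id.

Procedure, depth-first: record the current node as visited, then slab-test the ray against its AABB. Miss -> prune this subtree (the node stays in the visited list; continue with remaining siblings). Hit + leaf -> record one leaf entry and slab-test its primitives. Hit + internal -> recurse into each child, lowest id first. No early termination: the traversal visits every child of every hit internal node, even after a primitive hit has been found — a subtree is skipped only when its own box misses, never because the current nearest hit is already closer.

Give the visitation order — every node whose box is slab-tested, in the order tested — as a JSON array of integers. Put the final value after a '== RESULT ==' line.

Traverse from the root:
N0 x:[25,44] y:[65/2,53] z:[6,47] -> hit [65/2,44], descend [2, 3, 17, 21]
  N2 x:[26,75/2] y:[41,53] z:[26,46] -> miss, prune
  N3 x:[51/2,73/2] y:[83/2,105/2] z:[12,27] -> miss, prune
  N17 x:[25,75/2] y:[73/2,81/2] z:[27,47] -> hit [73/2,75/2], descend [7, 9, 10, 24]
    N7 x:[71/2,75/2] y:[37,75/2] z:[37,43] -> hit [37,75/2] leaf, test {P15@t=37}
    N9 x:[33,71/2] y:[73/2,37] z:[27,33] -> miss, prune
    N10 x:[53/2,29] y:[79/2,81/2] z:[39,43] -> miss, prune
    N24 x:[25,53/2] y:[77/2,81/2] z:[45,47] -> miss, prune
  N21 x:[55/2,44] y:[65/2,81/2] z:[6,32] -> miss, prune

Visited [0, 2, 3, 17, 7, 9, 10, 24, 21]. Tests: 9 box, 1 leaf. Nearest: P15.

== RESULT ==
[0, 2, 3, 17, 7, 9, 10, 24, 21]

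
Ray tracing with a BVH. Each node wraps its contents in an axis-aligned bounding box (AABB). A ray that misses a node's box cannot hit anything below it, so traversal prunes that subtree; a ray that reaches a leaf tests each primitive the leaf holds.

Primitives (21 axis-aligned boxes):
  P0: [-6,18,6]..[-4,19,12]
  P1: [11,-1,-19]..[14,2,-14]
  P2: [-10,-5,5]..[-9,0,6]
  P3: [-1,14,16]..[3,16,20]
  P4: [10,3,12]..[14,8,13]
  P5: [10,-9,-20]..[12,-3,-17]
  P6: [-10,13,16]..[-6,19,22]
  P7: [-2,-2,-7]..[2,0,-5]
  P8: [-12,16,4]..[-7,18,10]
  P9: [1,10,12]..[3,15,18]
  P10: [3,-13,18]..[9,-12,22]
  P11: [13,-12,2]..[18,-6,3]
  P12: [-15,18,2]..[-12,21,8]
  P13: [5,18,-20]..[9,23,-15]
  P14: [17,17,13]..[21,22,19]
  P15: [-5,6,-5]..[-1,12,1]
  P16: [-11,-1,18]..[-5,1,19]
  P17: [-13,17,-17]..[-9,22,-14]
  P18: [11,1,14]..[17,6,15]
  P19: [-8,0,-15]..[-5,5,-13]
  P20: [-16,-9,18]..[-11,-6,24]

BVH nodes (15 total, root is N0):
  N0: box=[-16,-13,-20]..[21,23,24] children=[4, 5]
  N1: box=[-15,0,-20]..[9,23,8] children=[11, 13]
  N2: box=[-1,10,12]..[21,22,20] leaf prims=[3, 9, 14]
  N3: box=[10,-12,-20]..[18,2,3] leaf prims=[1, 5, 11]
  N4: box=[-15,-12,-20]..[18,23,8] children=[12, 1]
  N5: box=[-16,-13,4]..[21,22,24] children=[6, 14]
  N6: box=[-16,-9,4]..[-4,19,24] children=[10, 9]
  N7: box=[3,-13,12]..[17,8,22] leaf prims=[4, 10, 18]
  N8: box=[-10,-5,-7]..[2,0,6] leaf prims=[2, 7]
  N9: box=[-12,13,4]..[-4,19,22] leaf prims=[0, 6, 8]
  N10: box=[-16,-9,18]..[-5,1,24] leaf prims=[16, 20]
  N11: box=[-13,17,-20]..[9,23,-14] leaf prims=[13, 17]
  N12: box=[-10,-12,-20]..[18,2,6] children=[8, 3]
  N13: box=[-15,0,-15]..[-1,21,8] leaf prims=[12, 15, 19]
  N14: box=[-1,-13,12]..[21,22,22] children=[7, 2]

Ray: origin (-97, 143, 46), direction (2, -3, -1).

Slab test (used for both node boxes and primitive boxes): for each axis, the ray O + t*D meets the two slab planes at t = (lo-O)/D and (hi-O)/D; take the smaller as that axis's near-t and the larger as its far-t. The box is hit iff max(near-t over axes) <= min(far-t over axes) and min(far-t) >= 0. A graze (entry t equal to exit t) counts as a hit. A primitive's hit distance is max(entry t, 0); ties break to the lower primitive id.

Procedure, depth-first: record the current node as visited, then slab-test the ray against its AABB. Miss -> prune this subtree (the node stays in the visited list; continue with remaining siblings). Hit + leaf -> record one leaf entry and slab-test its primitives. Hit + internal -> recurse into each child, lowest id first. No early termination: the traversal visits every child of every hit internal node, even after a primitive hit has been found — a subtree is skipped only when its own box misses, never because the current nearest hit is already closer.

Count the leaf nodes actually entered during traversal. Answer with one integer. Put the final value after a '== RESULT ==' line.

Traverse from the root:
N0 x:[81/2,59] y:[40,52] z:[22,66] -> hit [81/2,52], descend [4, 5]
  N4 x:[41,115/2] y:[40,155/3] z:[38,66] -> hit [41,155/3], descend [1, 12]
    N1 x:[41,53] y:[40,143/3] z:[38,66] -> hit [41,143/3], descend [11, 13]
      N11 x:[42,53] y:[40,42] z:[60,66] -> miss, prune
      N13 x:[41,48] y:[122/3,143/3] z:[38,61] -> hit [41,143/3] leaf, test {P12@t=41, P15(miss), P19(miss)}
    N12 x:[87/2,115/2] y:[47,155/3] z:[40,66] -> hit [47,155/3], descend [3, 8]
      N3 x:[107/2,115/2] y:[47,155/3] z:[43,66] -> miss, prune
      N8 x:[87/2,99/2] y:[143/3,148/3] z:[40,53] -> hit [143/3,148/3] leaf, test {P2(miss), P7(miss)}
  N5 x:[81/2,59] y:[121/3,52] z:[22,42] -> hit [81/2,42], descend [6, 14]
    N6 x:[81/2,93/2] y:[124/3,152/3] z:[22,42] -> hit [124/3,42], descend [9, 10]
      N9 x:[85/2,93/2] y:[124/3,130/3] z:[24,42] -> miss, prune
      N10 x:[81/2,46] y:[142/3,152/3] z:[22,28] -> miss, prune
    N14 x:[48,59] y:[121/3,52] z:[24,34] -> miss, prune

order=[0, 4, 1, 11, 13, 12, 3, 8, 5, 6, 9, 10, 14]  |boxes|=13  |leaves|=2  hit=P12

== RESULT ==
2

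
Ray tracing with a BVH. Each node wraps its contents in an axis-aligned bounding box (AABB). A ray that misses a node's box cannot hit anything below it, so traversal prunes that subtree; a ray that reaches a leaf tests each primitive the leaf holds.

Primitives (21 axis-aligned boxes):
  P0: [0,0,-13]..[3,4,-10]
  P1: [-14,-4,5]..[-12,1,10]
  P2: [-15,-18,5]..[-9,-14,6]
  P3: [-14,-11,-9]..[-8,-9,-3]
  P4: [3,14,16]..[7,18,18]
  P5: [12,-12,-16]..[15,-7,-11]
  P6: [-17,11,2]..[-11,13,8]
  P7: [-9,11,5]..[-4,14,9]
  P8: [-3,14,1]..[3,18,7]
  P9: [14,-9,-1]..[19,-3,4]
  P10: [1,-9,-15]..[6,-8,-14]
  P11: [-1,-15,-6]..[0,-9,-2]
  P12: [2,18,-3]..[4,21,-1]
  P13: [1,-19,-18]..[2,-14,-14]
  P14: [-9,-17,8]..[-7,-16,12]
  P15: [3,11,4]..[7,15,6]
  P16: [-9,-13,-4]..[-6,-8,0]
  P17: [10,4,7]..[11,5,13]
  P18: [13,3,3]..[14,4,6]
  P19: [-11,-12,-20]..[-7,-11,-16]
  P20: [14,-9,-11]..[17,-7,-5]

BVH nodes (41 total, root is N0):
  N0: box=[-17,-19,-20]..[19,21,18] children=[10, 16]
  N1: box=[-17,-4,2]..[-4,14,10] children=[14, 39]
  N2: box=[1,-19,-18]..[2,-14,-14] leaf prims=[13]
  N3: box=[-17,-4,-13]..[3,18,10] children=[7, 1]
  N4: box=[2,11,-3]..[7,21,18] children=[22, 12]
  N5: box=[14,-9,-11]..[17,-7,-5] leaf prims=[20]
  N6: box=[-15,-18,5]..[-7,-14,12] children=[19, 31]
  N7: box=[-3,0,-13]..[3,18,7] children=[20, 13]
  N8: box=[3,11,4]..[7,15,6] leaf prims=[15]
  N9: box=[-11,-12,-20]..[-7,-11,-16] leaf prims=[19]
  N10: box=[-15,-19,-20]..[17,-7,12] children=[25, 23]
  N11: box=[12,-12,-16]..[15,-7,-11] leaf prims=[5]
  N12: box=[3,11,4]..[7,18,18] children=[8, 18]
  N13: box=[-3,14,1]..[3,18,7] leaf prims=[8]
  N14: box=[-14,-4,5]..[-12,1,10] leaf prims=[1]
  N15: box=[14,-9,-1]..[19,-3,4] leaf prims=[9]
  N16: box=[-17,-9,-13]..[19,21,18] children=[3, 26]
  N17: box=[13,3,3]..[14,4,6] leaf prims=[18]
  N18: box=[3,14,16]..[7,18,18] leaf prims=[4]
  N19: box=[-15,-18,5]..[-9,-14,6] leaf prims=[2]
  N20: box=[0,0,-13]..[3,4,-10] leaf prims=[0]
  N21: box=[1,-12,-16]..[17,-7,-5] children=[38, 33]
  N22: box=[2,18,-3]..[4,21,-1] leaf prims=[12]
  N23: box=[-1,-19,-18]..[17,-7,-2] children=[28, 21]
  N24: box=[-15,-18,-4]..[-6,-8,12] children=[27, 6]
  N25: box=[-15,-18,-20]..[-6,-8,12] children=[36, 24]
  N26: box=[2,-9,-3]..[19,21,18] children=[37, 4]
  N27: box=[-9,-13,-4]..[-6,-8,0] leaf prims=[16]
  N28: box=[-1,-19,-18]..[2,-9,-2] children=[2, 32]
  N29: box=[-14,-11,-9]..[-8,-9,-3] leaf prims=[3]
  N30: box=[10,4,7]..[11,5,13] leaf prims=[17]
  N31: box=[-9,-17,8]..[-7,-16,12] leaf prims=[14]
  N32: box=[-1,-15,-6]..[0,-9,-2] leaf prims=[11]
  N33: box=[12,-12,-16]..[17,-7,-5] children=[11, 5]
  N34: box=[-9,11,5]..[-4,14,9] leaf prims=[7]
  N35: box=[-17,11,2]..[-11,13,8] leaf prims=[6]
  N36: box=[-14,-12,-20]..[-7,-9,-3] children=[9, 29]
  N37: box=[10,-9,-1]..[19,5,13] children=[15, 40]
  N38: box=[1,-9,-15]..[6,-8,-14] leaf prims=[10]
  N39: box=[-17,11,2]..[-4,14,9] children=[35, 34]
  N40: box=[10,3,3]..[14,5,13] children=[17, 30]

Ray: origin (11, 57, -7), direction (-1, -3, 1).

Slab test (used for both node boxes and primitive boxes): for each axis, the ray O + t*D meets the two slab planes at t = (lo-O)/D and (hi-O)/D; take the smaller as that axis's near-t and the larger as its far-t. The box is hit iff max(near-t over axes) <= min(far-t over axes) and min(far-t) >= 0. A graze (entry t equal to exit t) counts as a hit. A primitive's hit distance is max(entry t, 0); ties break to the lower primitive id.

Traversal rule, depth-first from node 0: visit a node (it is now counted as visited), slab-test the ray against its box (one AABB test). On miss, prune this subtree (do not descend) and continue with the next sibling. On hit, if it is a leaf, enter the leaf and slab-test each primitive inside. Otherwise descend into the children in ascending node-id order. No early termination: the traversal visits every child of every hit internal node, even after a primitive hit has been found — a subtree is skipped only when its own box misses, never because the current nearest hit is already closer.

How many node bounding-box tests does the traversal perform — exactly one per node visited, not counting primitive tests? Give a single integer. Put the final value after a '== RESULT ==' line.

Traverse from the root:
N0 x:[-8,28] y:[12,76/3] z:[-13,25] -> hit [12,25], descend [10, 16]
  N10 x:[-6,26] y:[64/3,76/3] z:[-13,19] -> miss, prune
  N16 x:[-8,28] y:[12,22] z:[-6,25] -> hit [12,22], descend [3, 26]
    N3 x:[8,28] y:[13,61/3] z:[-6,17] -> hit [13,17], descend [1, 7]
      N1 x:[15,28] y:[43/3,61/3] z:[9,17] -> hit [15,17], descend [14, 39]
        N14 x:[23,25] y:[56/3,61/3] z:[12,17] -> miss, prune
        N39 x:[15,28] y:[43/3,46/3] z:[9,16] -> hit [15,46/3], descend [34, 35]
          N34 x:[15,20] y:[43/3,46/3] z:[12,16] -> hit [15,46/3] leaf, test {P7@t=15}
          N35 x:[22,28] y:[44/3,46/3] z:[9,15] -> miss, prune
      N7 x:[8,14] y:[13,19] z:[-6,14] -> hit [13,14], descend [13, 20]
        N13 x:[8,14] y:[13,43/3] z:[8,14] -> hit [13,14] leaf, test {P8@t=13}
        N20 x:[8,11] y:[53/3,19] z:[-6,-3] -> miss, prune
    N26 x:[-8,9] y:[12,22] z:[4,25] -> miss, prune

Visited [0, 10, 16, 3, 1, 14, 39, 34, 35, 7, 13, 20, 26]. Tests: 13 box, 2 leaf. Nearest: P8.

== RESULT ==
13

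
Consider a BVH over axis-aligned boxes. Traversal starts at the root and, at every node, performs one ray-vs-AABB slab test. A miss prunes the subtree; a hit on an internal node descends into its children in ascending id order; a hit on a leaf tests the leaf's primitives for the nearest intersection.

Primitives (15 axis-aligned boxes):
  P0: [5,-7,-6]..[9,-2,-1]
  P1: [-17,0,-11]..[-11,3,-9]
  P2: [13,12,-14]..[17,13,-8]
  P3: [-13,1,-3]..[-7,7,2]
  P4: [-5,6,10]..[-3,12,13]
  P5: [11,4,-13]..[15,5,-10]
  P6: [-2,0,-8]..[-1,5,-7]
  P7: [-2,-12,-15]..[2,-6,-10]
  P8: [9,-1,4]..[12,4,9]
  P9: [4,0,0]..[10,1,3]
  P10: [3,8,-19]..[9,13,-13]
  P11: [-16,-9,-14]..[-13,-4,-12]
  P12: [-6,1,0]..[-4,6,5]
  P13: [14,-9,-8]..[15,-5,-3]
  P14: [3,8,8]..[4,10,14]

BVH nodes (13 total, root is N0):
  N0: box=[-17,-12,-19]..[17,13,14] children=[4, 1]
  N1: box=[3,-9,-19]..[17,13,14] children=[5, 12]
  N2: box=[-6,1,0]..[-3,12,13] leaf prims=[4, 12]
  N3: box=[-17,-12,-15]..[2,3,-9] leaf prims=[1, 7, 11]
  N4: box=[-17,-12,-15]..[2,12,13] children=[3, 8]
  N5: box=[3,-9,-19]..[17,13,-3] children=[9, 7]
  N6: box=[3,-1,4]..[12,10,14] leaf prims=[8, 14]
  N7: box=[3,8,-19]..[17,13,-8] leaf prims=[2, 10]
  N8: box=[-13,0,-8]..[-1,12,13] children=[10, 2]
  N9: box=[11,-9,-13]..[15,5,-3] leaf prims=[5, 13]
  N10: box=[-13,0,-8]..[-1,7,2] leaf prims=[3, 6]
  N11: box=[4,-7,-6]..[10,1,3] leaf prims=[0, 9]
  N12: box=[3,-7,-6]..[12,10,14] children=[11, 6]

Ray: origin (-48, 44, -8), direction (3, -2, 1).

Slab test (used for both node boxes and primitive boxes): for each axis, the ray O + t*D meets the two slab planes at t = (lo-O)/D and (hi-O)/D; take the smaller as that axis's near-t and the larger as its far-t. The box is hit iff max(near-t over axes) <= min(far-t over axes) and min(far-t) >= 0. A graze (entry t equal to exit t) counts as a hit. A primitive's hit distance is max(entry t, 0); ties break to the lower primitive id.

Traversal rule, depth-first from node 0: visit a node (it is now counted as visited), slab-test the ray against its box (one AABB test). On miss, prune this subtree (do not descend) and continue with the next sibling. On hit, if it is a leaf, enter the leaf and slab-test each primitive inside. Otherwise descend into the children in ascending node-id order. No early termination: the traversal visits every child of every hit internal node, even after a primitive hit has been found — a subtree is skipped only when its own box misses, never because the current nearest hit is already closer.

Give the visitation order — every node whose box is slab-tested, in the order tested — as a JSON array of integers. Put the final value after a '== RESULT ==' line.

Traverse from the root:
N0 x:[31/3,65/3] y:[31/2,28] z:[-11,22] -> hit [31/2,65/3], descend [1, 4]
  N1 x:[17,65/3] y:[31/2,53/2] z:[-11,22] -> hit [17,65/3], descend [5, 12]
    N5 x:[17,65/3] y:[31/2,53/2] z:[-11,5] -> miss, prune
    N12 x:[17,20] y:[17,51/2] z:[2,22] -> hit [17,20], descend [6, 11]
      N6 x:[17,20] y:[17,45/2] z:[12,22] -> hit [17,20] leaf, test {P8(miss), P14@t=17}
      N11 x:[52/3,58/3] y:[43/2,51/2] z:[2,11] -> miss, prune
  N4 x:[31/3,50/3] y:[16,28] z:[-7,21] -> hit [16,50/3], descend [3, 8]
    N3 x:[31/3,50/3] y:[41/2,28] z:[-7,-1] -> miss, prune
    N8 x:[35/3,47/3] y:[16,22] z:[0,21] -> miss, prune

9 AABB tests over nodes [0, 1, 5, 12, 6, 11, 4, 3, 8]; 1 leaf entered; closest P14.

== RESULT ==
[0, 1, 5, 12, 6, 11, 4, 3, 8]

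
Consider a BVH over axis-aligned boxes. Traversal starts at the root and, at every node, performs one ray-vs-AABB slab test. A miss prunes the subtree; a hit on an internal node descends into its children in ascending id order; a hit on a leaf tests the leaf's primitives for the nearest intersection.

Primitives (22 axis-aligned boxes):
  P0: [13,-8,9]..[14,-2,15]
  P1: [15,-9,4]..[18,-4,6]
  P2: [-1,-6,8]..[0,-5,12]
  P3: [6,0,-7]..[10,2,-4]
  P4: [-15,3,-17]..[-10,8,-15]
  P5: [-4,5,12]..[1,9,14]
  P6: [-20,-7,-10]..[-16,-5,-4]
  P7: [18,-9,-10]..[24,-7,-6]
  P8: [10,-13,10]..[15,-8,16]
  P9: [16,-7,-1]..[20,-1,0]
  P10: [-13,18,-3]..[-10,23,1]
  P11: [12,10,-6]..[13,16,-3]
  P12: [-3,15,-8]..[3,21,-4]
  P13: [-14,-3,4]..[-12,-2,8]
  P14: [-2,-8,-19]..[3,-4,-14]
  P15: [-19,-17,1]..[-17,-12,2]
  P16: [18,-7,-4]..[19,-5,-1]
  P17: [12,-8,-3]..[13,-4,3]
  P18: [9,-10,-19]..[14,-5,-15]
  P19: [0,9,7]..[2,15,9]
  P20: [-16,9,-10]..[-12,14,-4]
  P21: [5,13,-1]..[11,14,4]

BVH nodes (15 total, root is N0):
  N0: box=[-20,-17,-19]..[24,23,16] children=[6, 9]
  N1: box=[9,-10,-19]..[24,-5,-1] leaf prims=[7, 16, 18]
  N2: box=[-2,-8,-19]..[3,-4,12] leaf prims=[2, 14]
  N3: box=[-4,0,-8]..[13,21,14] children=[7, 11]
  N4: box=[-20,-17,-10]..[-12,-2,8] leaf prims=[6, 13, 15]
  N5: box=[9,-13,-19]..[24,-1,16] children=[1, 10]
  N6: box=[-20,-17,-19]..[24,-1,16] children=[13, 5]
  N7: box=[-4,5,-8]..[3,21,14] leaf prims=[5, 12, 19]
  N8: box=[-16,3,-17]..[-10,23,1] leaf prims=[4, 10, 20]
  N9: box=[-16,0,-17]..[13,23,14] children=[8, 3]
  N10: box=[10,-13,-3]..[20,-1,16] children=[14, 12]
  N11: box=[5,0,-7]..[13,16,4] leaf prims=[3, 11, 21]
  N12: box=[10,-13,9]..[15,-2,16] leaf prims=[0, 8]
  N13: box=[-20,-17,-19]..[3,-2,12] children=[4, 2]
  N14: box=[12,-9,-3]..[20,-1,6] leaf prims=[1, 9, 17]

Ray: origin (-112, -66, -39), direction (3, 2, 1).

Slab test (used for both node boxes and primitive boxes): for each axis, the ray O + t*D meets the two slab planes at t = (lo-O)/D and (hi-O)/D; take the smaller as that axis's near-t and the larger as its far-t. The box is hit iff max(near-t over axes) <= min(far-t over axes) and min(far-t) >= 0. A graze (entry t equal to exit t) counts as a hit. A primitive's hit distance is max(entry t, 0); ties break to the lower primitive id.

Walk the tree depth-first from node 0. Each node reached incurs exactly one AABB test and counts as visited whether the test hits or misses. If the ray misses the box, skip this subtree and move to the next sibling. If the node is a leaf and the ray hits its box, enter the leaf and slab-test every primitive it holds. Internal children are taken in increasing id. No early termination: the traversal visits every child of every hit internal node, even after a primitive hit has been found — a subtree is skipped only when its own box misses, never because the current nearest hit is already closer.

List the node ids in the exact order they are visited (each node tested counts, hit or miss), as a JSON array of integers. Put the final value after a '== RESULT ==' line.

Walk:
N0 x:[92/3,136/3] y:[49/2,89/2] z:[20,55] -> hit [92/3,89/2], descend [6, 9]
  N6 x:[92/3,136/3] y:[49/2,65/2] z:[20,55] -> hit [92/3,65/2], descend [5, 13]
    N5 x:[121/3,136/3] y:[53/2,65/2] z:[20,55] -> miss, prune
    N13 x:[92/3,115/3] y:[49/2,32] z:[20,51] -> hit [92/3,32], descend [2, 4]
      N2 x:[110/3,115/3] y:[29,31] z:[20,51] -> miss, prune
      N4 x:[92/3,100/3] y:[49/2,32] z:[29,47] -> hit [92/3,32] leaf, test {P6(miss), P13(miss), P15(miss)}
  N9 x:[32,125/3] y:[33,89/2] z:[22,53] -> hit [33,125/3], descend [3, 8]
    N3 x:[36,125/3] y:[33,87/2] z:[31,53] -> hit [36,125/3], descend [7, 11]
      N7 x:[36,115/3] y:[71/2,87/2] z:[31,53] -> hit [36,115/3] leaf, test {P5(miss), P12(miss), P19(miss)}
      N11 x:[39,125/3] y:[33,41] z:[32,43] -> hit [39,41] leaf, test {P3(miss), P11(miss), P21@t=79/2}
    N8 x:[32,34] y:[69/2,89/2] z:[22,40] -> miss, prune

order=[0, 6, 5, 13, 2, 4, 9, 3, 7, 11, 8]  |boxes|=11  |leaves|=3  hit=P21

== RESULT ==
[0, 6, 5, 13, 2, 4, 9, 3, 7, 11, 8]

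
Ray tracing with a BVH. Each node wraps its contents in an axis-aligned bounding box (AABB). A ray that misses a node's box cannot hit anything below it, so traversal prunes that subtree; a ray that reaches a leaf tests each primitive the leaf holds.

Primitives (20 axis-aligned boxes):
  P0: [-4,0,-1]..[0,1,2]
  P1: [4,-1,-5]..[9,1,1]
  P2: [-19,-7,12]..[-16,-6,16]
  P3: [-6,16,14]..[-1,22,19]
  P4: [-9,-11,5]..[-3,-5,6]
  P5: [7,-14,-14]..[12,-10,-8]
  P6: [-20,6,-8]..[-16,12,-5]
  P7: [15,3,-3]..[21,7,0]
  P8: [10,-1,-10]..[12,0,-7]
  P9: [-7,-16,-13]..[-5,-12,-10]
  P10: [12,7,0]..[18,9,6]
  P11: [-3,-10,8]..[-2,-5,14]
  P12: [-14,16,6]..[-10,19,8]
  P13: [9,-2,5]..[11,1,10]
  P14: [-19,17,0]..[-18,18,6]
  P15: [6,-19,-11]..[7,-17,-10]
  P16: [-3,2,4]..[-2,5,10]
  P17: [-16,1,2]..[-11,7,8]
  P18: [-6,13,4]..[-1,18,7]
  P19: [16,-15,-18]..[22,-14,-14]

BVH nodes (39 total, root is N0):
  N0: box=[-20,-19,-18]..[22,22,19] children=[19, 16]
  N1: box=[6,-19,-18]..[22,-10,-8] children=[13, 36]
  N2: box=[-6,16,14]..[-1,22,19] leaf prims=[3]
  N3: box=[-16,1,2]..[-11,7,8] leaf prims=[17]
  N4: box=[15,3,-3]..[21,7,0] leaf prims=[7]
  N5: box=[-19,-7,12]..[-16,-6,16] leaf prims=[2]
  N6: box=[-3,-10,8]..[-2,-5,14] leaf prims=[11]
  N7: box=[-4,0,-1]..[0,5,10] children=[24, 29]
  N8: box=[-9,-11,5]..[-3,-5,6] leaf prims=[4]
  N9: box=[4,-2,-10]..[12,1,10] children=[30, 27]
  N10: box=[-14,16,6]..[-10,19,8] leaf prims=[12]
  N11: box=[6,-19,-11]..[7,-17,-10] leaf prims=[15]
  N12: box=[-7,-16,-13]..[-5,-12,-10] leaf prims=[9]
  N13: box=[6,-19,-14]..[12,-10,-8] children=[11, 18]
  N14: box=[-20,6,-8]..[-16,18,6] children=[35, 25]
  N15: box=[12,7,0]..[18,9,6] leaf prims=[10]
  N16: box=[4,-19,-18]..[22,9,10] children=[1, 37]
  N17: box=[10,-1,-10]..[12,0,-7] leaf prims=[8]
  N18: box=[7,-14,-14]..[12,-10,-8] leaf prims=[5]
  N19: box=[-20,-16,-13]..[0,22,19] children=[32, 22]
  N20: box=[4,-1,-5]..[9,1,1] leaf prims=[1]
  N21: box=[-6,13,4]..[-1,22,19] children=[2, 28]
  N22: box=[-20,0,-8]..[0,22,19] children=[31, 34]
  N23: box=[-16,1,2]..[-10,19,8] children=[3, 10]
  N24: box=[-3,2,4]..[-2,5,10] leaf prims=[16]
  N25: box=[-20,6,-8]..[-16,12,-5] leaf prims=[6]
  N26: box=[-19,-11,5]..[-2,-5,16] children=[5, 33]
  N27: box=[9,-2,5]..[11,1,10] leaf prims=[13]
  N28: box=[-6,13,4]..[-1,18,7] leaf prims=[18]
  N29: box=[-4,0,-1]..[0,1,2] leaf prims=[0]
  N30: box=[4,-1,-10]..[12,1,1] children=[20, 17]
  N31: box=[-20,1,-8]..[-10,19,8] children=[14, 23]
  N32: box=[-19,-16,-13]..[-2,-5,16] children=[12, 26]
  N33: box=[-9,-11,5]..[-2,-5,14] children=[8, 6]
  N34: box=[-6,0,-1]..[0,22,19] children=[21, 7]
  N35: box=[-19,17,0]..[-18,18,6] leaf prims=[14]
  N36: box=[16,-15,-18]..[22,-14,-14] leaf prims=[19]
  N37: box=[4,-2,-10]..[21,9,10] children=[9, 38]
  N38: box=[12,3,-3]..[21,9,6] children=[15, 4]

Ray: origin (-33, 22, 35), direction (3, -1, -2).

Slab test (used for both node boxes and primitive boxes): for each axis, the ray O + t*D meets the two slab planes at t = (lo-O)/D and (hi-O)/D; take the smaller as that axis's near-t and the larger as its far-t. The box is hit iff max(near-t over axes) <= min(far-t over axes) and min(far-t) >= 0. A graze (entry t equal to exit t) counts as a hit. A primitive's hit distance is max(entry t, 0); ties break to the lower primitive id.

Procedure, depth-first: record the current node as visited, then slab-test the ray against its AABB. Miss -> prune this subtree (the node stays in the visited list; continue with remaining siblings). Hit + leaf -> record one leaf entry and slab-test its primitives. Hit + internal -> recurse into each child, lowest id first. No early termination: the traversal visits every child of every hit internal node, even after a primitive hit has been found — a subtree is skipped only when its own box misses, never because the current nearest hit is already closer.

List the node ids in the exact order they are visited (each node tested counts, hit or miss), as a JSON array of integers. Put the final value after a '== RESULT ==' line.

Walk:
N0 x:[13/3,55/3] y:[0,41] z:[8,53/2] -> hit [8,55/3], descend [16, 19]
  N16 x:[37/3,55/3] y:[13,41] z:[25/2,53/2] -> hit [13,55/3], descend [1, 37]
    N1 x:[13,55/3] y:[32,41] z:[43/2,53/2] -> miss, prune
    N37 x:[37/3,18] y:[13,24] z:[25/2,45/2] -> hit [13,18], descend [9, 38]
      N9 x:[37/3,15] y:[21,24] z:[25/2,45/2] -> miss, prune
      N38 x:[15,18] y:[13,19] z:[29/2,19] -> hit [15,18], descend [4, 15]
        N4 x:[16,18] y:[15,19] z:[35/2,19] -> hit [35/2,18] leaf, test {P7@t=35/2}
        N15 x:[15,17] y:[13,15] z:[29/2,35/2] -> hit [15,15] leaf, test {P10@t=15}
  N19 x:[13/3,11] y:[0,38] z:[8,24] -> hit [8,11], descend [22, 32]
    N22 x:[13/3,11] y:[0,22] z:[8,43/2] -> hit [8,11], descend [31, 34]
      N31 x:[13/3,23/3] y:[3,21] z:[27/2,43/2] -> miss, prune
      N34 x:[9,11] y:[0,22] z:[8,18] -> hit [9,11], descend [7, 21]
        N7 x:[29/3,11] y:[17,22] z:[25/2,18] -> miss, prune
        N21 x:[9,32/3] y:[0,9] z:[8,31/2] -> hit [9,9], descend [2, 28]
          N2 x:[9,32/3] y:[0,6] z:[8,21/2] -> miss, prune
          N28 x:[9,32/3] y:[4,9] z:[14,31/2] -> miss, prune
    N32 x:[14/3,31/3] y:[27,38] z:[19/2,24] -> miss, prune

Summary -> nodes [0, 16, 1, 37, 9, 38, 4, 15, 19, 22, 31, 34, 7, 21, 2, 28, 32]; box-tests=17; leaf-entries=2; first=P10

== RESULT ==
[0, 16, 1, 37, 9, 38, 4, 15, 19, 22, 31, 34, 7, 21, 2, 28, 32]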